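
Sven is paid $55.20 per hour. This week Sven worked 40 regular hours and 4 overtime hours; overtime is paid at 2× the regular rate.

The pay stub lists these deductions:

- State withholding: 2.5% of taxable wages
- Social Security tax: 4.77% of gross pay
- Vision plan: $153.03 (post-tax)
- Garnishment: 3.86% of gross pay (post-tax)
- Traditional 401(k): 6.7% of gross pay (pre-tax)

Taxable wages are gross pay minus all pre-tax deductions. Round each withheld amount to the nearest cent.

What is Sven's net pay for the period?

$2,028.59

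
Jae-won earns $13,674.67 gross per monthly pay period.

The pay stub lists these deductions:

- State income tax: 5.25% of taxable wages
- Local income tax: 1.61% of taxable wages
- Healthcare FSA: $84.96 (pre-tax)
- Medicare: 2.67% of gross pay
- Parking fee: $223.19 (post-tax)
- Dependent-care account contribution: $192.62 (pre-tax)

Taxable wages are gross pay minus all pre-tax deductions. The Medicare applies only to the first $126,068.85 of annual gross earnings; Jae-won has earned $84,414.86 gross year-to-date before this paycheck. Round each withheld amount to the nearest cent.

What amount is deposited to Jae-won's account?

Dependent-care account contribution: $192.62
Healthcare FSA: $84.96
Pre-tax total = $192.62 + $84.96 = $277.58
Taxable wages = $13,674.67 − $277.58 = $13,397.09
State income tax: $13,397.09 × 0.0525 = $703.35
Local income tax: $13,397.09 × 0.0161 = $215.69
Medicare: cap not yet reached, full $13,674.67 is subject → $13,674.67 × 0.0267 = $365.11
Parking fee: $223.19
Total deductions = $192.62 + $84.96 + $703.35 + $215.69 + $365.11 + $223.19 = $1,784.92
Net pay = $13,674.67 − $1,784.92 = $11,889.75

$11,889.75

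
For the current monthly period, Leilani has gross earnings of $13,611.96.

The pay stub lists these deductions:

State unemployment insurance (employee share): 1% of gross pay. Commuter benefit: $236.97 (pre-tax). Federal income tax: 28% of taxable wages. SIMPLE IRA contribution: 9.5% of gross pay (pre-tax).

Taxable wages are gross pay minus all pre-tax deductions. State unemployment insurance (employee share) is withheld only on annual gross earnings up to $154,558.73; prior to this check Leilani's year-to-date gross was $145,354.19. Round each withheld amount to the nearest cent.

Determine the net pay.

Commuter benefit: $236.97
SIMPLE IRA contribution: $13,611.96 × 0.095 = $1,293.14
Pre-tax total = $236.97 + $1,293.14 = $1,530.11
Taxable wages = $13,611.96 − $1,530.11 = $12,081.85
Federal income tax: $12,081.85 × 0.28 = $3,382.92
State unemployment insurance (employee share): only $154,558.73 − $145,354.19 = $9,204.54 of this check is subject → $9,204.54 × 0.01 = $92.05
Total deductions = $236.97 + $1,293.14 + $3,382.92 + $92.05 = $5,005.08
Net pay = $13,611.96 − $5,005.08 = $8,606.88

$8,606.88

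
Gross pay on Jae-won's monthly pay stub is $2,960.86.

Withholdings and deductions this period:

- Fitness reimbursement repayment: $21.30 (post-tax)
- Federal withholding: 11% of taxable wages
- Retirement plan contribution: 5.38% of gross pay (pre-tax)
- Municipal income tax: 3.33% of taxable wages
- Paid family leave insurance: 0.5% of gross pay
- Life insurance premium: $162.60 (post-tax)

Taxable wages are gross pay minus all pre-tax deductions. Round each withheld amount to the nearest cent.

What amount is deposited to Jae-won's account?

Retirement plan contribution: $2,960.86 × 0.0538 = $159.29
Taxable wages = $2,960.86 − $159.29 = $2,801.57
Municipal income tax: $2,801.57 × 0.0333 = $93.29
Federal withholding: $2,801.57 × 0.11 = $308.17
Paid family leave insurance: $2,960.86 × 0.005 = $14.80
Fitness reimbursement repayment: $21.30
Life insurance premium: $162.60
Total deductions = $159.29 + $93.29 + $308.17 + $14.80 + $21.30 + $162.60 = $759.45
Net pay = $2,960.86 − $759.45 = $2,201.41

$2,201.41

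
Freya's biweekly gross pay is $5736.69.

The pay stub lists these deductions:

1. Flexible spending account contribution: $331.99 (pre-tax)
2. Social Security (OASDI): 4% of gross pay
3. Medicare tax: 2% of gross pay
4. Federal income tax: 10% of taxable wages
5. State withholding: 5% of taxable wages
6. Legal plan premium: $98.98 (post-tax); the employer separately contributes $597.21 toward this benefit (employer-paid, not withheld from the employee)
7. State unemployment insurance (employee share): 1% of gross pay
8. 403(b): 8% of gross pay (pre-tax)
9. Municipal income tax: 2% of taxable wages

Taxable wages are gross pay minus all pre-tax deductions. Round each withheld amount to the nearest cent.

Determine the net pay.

$3604.42

Flexible spending account contribution: $331.99
403(b): $5736.69 × 0.08 = $458.94
Pre-tax total = $331.99 + $458.94 = $790.93
Taxable wages = $5736.69 − $790.93 = $4945.76
State withholding: $4945.76 × 0.05 = $247.29
Municipal income tax: $4945.76 × 0.02 = $98.92
Federal income tax: $4945.76 × 0.1 = $494.58
Social Security (OASDI): $5736.69 × 0.04 = $229.47
State unemployment insurance (employee share): $5736.69 × 0.01 = $57.37
Medicare tax: $5736.69 × 0.02 = $114.73
Legal plan premium: $98.98
(Employer's $597.21 toward legal plan premium is not withheld from the employee.)
Total deductions = $331.99 + $458.94 + $247.29 + $98.92 + $494.58 + $229.47 + $57.37 + $114.73 + $98.98 = $2132.27
Net pay = $5736.69 − $2132.27 = $3604.42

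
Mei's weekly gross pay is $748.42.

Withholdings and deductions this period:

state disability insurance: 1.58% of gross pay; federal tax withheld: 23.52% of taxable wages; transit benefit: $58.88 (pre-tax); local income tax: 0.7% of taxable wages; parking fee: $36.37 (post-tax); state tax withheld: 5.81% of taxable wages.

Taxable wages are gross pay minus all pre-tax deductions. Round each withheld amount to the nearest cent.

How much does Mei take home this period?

Transit benefit: $58.88
Taxable wages = $748.42 − $58.88 = $689.54
Federal tax withheld: $689.54 × 0.2352 = $162.18
State tax withheld: $689.54 × 0.0581 = $40.06
Local income tax: $689.54 × 0.007 = $4.83
State disability insurance: $748.42 × 0.0158 = $11.83
Parking fee: $36.37
Total deductions = $58.88 + $162.18 + $40.06 + $4.83 + $11.83 + $36.37 = $314.15
Net pay = $748.42 − $314.15 = $434.27

$434.27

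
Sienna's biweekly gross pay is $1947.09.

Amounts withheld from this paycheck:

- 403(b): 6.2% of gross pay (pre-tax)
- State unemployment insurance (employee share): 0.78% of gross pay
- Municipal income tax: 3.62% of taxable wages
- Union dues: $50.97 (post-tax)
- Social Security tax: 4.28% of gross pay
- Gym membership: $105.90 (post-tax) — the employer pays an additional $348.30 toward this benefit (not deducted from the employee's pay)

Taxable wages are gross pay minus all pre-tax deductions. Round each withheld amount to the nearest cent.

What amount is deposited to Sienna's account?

403(b): $1947.09 × 0.062 = $120.72
Taxable wages = $1947.09 − $120.72 = $1826.37
Municipal income tax: $1826.37 × 0.0362 = $66.11
Social Security tax: $1947.09 × 0.0428 = $83.34
State unemployment insurance (employee share): $1947.09 × 0.0078 = $15.19
Union dues: $50.97
Gym membership: $105.90
(Employer's $348.30 toward gym membership is not withheld from the employee.)
Total deductions = $120.72 + $66.11 + $83.34 + $15.19 + $50.97 + $105.90 = $442.23
Net pay = $1947.09 − $442.23 = $1504.86

$1504.86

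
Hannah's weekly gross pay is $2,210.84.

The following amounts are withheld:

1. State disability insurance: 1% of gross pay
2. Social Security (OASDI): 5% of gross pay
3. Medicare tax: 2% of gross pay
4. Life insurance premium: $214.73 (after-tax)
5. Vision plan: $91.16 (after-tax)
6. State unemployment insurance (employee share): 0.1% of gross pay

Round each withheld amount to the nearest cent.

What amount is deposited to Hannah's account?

Social Security (OASDI): $2,210.84 × 0.05 = $110.54
State disability insurance: $2,210.84 × 0.01 = $22.11
State unemployment insurance (employee share): $2,210.84 × 0.001 = $2.21
Medicare tax: $2,210.84 × 0.02 = $44.22
Life insurance premium: $214.73
Vision plan: $91.16
Total deductions = $110.54 + $22.11 + $2.21 + $44.22 + $214.73 + $91.16 = $484.97
Net pay = $2,210.84 − $484.97 = $1,725.87

$1,725.87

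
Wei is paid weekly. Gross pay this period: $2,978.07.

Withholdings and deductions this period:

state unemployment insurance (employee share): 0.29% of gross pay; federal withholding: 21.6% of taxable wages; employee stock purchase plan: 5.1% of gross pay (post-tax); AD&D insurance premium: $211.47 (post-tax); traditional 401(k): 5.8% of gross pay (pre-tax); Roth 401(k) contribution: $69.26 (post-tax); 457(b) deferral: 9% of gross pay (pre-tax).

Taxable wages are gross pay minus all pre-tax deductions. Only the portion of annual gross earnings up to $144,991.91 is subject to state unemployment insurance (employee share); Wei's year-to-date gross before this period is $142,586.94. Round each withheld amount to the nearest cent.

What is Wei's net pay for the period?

$1,549.67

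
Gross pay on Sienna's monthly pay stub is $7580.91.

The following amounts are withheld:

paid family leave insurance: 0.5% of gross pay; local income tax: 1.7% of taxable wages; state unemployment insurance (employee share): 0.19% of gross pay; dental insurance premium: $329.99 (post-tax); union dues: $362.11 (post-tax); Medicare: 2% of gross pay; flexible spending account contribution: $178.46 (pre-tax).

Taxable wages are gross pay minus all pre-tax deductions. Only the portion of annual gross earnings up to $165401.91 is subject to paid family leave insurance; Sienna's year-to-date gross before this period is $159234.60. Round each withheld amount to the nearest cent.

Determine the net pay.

$6387.65

Flexible spending account contribution: $178.46
Taxable wages = $7580.91 − $178.46 = $7402.45
Local income tax: $7402.45 × 0.017 = $125.84
State unemployment insurance (employee share): $7580.91 × 0.0019 = $14.40
Paid family leave insurance: only $165401.91 − $159234.60 = $6167.31 of this check is subject → $6167.31 × 0.005 = $30.84
Medicare: $7580.91 × 0.02 = $151.62
Union dues: $362.11
Dental insurance premium: $329.99
Total deductions = $178.46 + $125.84 + $14.40 + $30.84 + $151.62 + $362.11 + $329.99 = $1193.26
Net pay = $7580.91 − $1193.26 = $6387.65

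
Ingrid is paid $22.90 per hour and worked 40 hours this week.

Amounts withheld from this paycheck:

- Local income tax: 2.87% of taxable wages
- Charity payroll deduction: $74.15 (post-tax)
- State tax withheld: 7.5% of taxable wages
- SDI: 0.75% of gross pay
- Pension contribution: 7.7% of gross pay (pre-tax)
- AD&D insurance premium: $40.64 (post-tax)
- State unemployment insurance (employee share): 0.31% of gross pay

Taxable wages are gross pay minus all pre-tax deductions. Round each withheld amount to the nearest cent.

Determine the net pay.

Gross pay: 40 × $22.90 = $916.00
Pension contribution: $916.00 × 0.077 = $70.53
Taxable wages = $916.00 − $70.53 = $845.47
Local income tax: $845.47 × 0.0287 = $24.26
State tax withheld: $845.47 × 0.075 = $63.41
State unemployment insurance (employee share): $916.00 × 0.0031 = $2.84
SDI: $916.00 × 0.0075 = $6.87
Charity payroll deduction: $74.15
AD&D insurance premium: $40.64
Total deductions = $70.53 + $24.26 + $63.41 + $2.84 + $6.87 + $74.15 + $40.64 = $282.70
Net pay = $916.00 − $282.70 = $633.30

$633.30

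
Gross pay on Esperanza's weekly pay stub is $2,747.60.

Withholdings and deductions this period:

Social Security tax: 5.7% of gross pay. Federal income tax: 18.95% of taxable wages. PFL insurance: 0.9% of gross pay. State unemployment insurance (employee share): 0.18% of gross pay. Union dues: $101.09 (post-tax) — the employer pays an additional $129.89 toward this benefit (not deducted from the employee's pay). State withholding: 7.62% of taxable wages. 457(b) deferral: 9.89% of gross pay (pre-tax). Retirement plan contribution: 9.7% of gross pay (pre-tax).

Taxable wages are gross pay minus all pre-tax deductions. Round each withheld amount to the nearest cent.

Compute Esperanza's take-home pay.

$1,334.94

457(b) deferral: $2,747.60 × 0.0989 = $271.74
Retirement plan contribution: $2,747.60 × 0.097 = $266.52
Pre-tax total = $271.74 + $266.52 = $538.26
Taxable wages = $2,747.60 − $538.26 = $2,209.34
State withholding: $2,209.34 × 0.0762 = $168.35
Federal income tax: $2,209.34 × 0.1895 = $418.67
Social Security tax: $2,747.60 × 0.057 = $156.61
PFL insurance: $2,747.60 × 0.009 = $24.73
State unemployment insurance (employee share): $2,747.60 × 0.0018 = $4.95
Union dues: $101.09
(Employer's $129.89 toward union dues is not withheld from the employee.)
Total deductions = $271.74 + $266.52 + $168.35 + $418.67 + $156.61 + $24.73 + $4.95 + $101.09 = $1,412.66
Net pay = $2,747.60 − $1,412.66 = $1,334.94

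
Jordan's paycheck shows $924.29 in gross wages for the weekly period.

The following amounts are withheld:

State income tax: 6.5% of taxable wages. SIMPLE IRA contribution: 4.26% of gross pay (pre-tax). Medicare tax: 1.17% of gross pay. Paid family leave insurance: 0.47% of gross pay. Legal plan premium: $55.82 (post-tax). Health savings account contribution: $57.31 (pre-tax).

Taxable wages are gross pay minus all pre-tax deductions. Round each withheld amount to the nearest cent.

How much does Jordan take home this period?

$702.85

Health savings account contribution: $57.31
SIMPLE IRA contribution: $924.29 × 0.0426 = $39.37
Pre-tax total = $57.31 + $39.37 = $96.68
Taxable wages = $924.29 − $96.68 = $827.61
State income tax: $827.61 × 0.065 = $53.79
Medicare tax: $924.29 × 0.0117 = $10.81
Paid family leave insurance: $924.29 × 0.0047 = $4.34
Legal plan premium: $55.82
Total deductions = $57.31 + $39.37 + $53.79 + $10.81 + $4.34 + $55.82 = $221.44
Net pay = $924.29 − $221.44 = $702.85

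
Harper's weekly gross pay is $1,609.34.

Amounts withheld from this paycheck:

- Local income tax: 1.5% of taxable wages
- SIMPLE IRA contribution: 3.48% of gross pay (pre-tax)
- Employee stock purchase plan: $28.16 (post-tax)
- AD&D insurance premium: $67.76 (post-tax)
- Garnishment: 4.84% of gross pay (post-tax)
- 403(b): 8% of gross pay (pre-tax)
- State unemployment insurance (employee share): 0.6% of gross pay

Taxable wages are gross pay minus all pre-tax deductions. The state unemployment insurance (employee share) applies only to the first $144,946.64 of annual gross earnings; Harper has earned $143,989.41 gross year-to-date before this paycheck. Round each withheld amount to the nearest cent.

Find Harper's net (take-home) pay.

403(b): $1,609.34 × 0.08 = $128.75
SIMPLE IRA contribution: $1,609.34 × 0.0348 = $56.01
Pre-tax total = $128.75 + $56.01 = $184.76
Taxable wages = $1,609.34 − $184.76 = $1,424.58
Local income tax: $1,424.58 × 0.015 = $21.37
State unemployment insurance (employee share): only $144,946.64 − $143,989.41 = $957.23 of this check is subject → $957.23 × 0.006 = $5.74
Employee stock purchase plan: $28.16
AD&D insurance premium: $67.76
Garnishment: $1,609.34 × 0.0484 = $77.89
Total deductions = $128.75 + $56.01 + $21.37 + $5.74 + $28.16 + $67.76 + $77.89 = $385.68
Net pay = $1,609.34 − $385.68 = $1,223.66

$1,223.66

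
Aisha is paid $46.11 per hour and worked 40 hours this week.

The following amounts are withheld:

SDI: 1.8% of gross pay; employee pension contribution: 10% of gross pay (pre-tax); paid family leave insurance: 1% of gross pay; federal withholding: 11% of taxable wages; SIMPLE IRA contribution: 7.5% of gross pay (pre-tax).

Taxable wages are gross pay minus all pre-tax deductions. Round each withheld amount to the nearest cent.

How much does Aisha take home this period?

$1,302.61

Gross pay: 40 × $46.11 = $1,844.40
Employee pension contribution: $1,844.40 × 0.1 = $184.44
SIMPLE IRA contribution: $1,844.40 × 0.075 = $138.33
Pre-tax total = $184.44 + $138.33 = $322.77
Taxable wages = $1,844.40 − $322.77 = $1,521.63
Federal withholding: $1,521.63 × 0.11 = $167.38
SDI: $1,844.40 × 0.018 = $33.20
Paid family leave insurance: $1,844.40 × 0.01 = $18.44
Total deductions = $184.44 + $138.33 + $167.38 + $33.20 + $18.44 = $541.79
Net pay = $1,844.40 − $541.79 = $1,302.61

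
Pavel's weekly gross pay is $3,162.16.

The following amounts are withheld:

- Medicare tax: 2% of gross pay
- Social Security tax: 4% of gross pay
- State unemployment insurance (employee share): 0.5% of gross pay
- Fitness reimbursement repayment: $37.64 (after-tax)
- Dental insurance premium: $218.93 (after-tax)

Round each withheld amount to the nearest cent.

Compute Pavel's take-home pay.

$2,700.05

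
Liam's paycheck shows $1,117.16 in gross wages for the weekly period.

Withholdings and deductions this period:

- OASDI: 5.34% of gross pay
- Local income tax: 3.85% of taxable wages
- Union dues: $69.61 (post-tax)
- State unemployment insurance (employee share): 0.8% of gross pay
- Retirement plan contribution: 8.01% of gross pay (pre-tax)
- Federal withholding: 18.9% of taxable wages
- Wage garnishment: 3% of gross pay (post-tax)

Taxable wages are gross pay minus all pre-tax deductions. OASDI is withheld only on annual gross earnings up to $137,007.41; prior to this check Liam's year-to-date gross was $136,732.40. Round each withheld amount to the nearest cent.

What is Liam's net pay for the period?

Retirement plan contribution: $1,117.16 × 0.0801 = $89.48
Taxable wages = $1,117.16 − $89.48 = $1,027.68
Local income tax: $1,027.68 × 0.0385 = $39.57
Federal withholding: $1,027.68 × 0.189 = $194.23
OASDI: only $137,007.41 − $136,732.40 = $275.01 of this check is subject → $275.01 × 0.0534 = $14.69
State unemployment insurance (employee share): $1,117.16 × 0.008 = $8.94
Union dues: $69.61
Wage garnishment: $1,117.16 × 0.03 = $33.51
Total deductions = $89.48 + $39.57 + $194.23 + $14.69 + $8.94 + $69.61 + $33.51 = $450.03
Net pay = $1,117.16 − $450.03 = $667.13

$667.13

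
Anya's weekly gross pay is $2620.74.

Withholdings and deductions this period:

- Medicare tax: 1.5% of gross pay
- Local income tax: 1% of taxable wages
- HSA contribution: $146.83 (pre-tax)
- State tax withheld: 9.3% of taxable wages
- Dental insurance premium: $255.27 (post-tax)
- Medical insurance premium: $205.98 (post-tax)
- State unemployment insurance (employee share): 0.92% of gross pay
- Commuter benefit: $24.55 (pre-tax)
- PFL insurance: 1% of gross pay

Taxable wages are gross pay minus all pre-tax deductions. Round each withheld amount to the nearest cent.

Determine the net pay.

HSA contribution: $146.83
Commuter benefit: $24.55
Pre-tax total = $146.83 + $24.55 = $171.38
Taxable wages = $2620.74 − $171.38 = $2449.36
State tax withheld: $2449.36 × 0.093 = $227.79
Local income tax: $2449.36 × 0.01 = $24.49
PFL insurance: $2620.74 × 0.01 = $26.21
Medicare tax: $2620.74 × 0.015 = $39.31
State unemployment insurance (employee share): $2620.74 × 0.0092 = $24.11
Dental insurance premium: $255.27
Medical insurance premium: $205.98
Total deductions = $146.83 + $24.55 + $227.79 + $24.49 + $26.21 + $39.31 + $24.11 + $255.27 + $205.98 = $974.54
Net pay = $2620.74 − $974.54 = $1646.20

$1646.20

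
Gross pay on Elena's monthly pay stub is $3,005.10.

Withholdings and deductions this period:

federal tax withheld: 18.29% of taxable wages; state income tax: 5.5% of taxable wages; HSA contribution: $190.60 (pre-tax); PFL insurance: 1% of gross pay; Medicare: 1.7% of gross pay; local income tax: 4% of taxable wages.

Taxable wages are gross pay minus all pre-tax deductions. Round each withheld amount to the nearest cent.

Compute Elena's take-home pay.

HSA contribution: $190.60
Taxable wages = $3,005.10 − $190.60 = $2,814.50
Local income tax: $2,814.50 × 0.04 = $112.58
Federal tax withheld: $2,814.50 × 0.1829 = $514.77
State income tax: $2,814.50 × 0.055 = $154.80
Medicare: $3,005.10 × 0.017 = $51.09
PFL insurance: $3,005.10 × 0.01 = $30.05
Total deductions = $190.60 + $112.58 + $514.77 + $154.80 + $51.09 + $30.05 = $1,053.89
Net pay = $3,005.10 − $1,053.89 = $1,951.21

$1,951.21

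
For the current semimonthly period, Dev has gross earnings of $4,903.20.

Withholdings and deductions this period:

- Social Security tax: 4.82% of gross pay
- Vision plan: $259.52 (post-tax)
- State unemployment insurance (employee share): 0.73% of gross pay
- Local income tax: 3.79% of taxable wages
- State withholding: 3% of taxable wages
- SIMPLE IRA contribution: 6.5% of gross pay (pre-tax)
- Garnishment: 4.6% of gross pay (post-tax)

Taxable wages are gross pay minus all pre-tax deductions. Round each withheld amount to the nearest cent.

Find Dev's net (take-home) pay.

$3,516.02

SIMPLE IRA contribution: $4,903.20 × 0.065 = $318.71
Taxable wages = $4,903.20 − $318.71 = $4,584.49
State withholding: $4,584.49 × 0.03 = $137.53
Local income tax: $4,584.49 × 0.0379 = $173.75
Social Security tax: $4,903.20 × 0.0482 = $236.33
State unemployment insurance (employee share): $4,903.20 × 0.0073 = $35.79
Vision plan: $259.52
Garnishment: $4,903.20 × 0.046 = $225.55
Total deductions = $318.71 + $137.53 + $173.75 + $236.33 + $35.79 + $259.52 + $225.55 = $1,387.18
Net pay = $4,903.20 − $1,387.18 = $3,516.02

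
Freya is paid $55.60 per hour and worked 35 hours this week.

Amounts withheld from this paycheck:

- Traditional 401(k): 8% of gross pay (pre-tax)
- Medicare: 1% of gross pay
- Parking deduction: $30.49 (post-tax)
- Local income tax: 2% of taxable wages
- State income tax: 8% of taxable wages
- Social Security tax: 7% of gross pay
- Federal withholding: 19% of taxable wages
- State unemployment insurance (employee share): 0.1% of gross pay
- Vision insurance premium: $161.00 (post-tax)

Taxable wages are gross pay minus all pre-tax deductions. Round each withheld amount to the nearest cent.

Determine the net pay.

$922.00

Gross pay: 35 × $55.60 = $1,946.00
Traditional 401(k): $1,946.00 × 0.08 = $155.68
Taxable wages = $1,946.00 − $155.68 = $1,790.32
Local income tax: $1,790.32 × 0.02 = $35.81
Federal withholding: $1,790.32 × 0.19 = $340.16
State income tax: $1,790.32 × 0.08 = $143.23
Social Security tax: $1,946.00 × 0.07 = $136.22
State unemployment insurance (employee share): $1,946.00 × 0.001 = $1.95
Medicare: $1,946.00 × 0.01 = $19.46
Vision insurance premium: $161.00
Parking deduction: $30.49
Total deductions = $155.68 + $35.81 + $340.16 + $143.23 + $136.22 + $1.95 + $19.46 + $161.00 + $30.49 = $1,024.00
Net pay = $1,946.00 − $1,024.00 = $922.00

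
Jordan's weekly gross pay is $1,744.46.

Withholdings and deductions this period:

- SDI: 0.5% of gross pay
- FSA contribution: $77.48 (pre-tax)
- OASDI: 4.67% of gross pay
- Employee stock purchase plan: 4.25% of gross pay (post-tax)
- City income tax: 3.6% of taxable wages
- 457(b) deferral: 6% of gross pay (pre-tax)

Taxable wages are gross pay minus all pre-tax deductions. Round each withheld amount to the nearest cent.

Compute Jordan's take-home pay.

$1,341.74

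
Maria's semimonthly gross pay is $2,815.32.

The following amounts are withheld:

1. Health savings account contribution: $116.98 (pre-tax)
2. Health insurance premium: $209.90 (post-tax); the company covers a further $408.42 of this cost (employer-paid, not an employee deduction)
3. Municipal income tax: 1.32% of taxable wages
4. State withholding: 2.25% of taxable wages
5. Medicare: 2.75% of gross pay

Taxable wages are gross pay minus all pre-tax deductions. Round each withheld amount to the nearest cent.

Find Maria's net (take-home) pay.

$2,314.69

Health savings account contribution: $116.98
Taxable wages = $2,815.32 − $116.98 = $2,698.34
Municipal income tax: $2,698.34 × 0.0132 = $35.62
State withholding: $2,698.34 × 0.0225 = $60.71
Medicare: $2,815.32 × 0.0275 = $77.42
Health insurance premium: $209.90
(Employer's $408.42 toward health insurance premium is not withheld from the employee.)
Total deductions = $116.98 + $35.62 + $60.71 + $77.42 + $209.90 = $500.63
Net pay = $2,815.32 − $500.63 = $2,314.69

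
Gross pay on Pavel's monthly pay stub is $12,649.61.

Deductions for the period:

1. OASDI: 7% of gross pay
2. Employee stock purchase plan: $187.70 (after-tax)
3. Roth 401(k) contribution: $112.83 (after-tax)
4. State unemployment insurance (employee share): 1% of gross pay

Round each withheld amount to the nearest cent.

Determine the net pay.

$11,337.11

OASDI: $12,649.61 × 0.07 = $885.47
State unemployment insurance (employee share): $12,649.61 × 0.01 = $126.50
Employee stock purchase plan: $187.70
Roth 401(k) contribution: $112.83
Total deductions = $885.47 + $126.50 + $187.70 + $112.83 = $1,312.50
Net pay = $12,649.61 − $1,312.50 = $11,337.11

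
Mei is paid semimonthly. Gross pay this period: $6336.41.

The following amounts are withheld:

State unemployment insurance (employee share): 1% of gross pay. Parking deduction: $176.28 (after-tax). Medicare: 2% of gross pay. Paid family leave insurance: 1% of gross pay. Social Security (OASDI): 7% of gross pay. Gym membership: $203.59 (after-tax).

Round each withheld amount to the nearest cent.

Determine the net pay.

Social Security (OASDI): $6336.41 × 0.07 = $443.55
State unemployment insurance (employee share): $6336.41 × 0.01 = $63.36
Paid family leave insurance: $6336.41 × 0.01 = $63.36
Medicare: $6336.41 × 0.02 = $126.73
Gym membership: $203.59
Parking deduction: $176.28
Total deductions = $443.55 + $63.36 + $63.36 + $126.73 + $203.59 + $176.28 = $1076.87
Net pay = $6336.41 − $1076.87 = $5259.54

$5259.54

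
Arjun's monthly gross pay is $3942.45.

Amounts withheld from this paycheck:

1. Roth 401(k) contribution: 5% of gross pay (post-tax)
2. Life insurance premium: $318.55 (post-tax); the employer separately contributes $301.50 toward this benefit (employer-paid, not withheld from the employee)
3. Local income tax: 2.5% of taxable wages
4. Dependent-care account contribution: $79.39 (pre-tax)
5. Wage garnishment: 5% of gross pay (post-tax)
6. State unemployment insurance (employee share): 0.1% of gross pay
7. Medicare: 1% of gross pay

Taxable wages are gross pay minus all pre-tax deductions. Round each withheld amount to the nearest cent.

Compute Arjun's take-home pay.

$3010.33

Dependent-care account contribution: $79.39
Taxable wages = $3942.45 − $79.39 = $3863.06
Local income tax: $3863.06 × 0.025 = $96.58
State unemployment insurance (employee share): $3942.45 × 0.001 = $3.94
Medicare: $3942.45 × 0.01 = $39.42
Roth 401(k) contribution: $3942.45 × 0.05 = $197.12
Life insurance premium: $318.55
Wage garnishment: $3942.45 × 0.05 = $197.12
(Employer's $301.50 toward life insurance premium is not withheld from the employee.)
Total deductions = $79.39 + $96.58 + $3.94 + $39.42 + $197.12 + $318.55 + $197.12 = $932.12
Net pay = $3942.45 − $932.12 = $3010.33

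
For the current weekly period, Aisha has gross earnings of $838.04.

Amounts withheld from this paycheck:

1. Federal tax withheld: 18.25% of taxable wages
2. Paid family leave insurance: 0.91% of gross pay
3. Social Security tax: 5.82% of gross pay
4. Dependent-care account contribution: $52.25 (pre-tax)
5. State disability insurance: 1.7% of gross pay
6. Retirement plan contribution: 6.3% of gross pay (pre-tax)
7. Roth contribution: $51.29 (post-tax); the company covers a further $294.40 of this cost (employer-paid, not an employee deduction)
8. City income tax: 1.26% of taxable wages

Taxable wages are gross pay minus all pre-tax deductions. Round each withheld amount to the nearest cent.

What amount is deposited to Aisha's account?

Dependent-care account contribution: $52.25
Retirement plan contribution: $838.04 × 0.063 = $52.80
Pre-tax total = $52.25 + $52.80 = $105.05
Taxable wages = $838.04 − $105.05 = $732.99
Federal tax withheld: $732.99 × 0.1825 = $133.77
City income tax: $732.99 × 0.0126 = $9.24
Paid family leave insurance: $838.04 × 0.0091 = $7.63
State disability insurance: $838.04 × 0.017 = $14.25
Social Security tax: $838.04 × 0.0582 = $48.77
Roth contribution: $51.29
(Employer's $294.40 toward Roth contribution is not withheld from the employee.)
Total deductions = $52.25 + $52.80 + $133.77 + $9.24 + $7.63 + $14.25 + $48.77 + $51.29 = $370.00
Net pay = $838.04 − $370.00 = $468.04

$468.04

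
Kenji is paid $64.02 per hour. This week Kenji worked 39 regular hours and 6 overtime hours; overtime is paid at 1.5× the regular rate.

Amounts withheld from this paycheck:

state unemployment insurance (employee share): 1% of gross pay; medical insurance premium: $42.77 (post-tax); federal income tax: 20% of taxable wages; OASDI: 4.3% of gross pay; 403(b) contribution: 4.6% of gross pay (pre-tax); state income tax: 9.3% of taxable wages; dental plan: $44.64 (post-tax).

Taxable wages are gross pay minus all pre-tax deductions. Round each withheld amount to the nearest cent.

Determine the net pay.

Regular pay: 39 × $64.02 = $2496.78
Overtime pay: 6 × $64.02 × 1.5 = $576.18
Gross pay = $2496.78 + $576.18 = $3072.96
403(b) contribution: $3072.96 × 0.046 = $141.36
Taxable wages = $3072.96 − $141.36 = $2931.60
State income tax: $2931.60 × 0.093 = $272.64
Federal income tax: $2931.60 × 0.2 = $586.32
OASDI: $3072.96 × 0.043 = $132.14
State unemployment insurance (employee share): $3072.96 × 0.01 = $30.73
Dental plan: $44.64
Medical insurance premium: $42.77
Total deductions = $141.36 + $272.64 + $586.32 + $132.14 + $30.73 + $44.64 + $42.77 = $1250.60
Net pay = $3072.96 − $1250.60 = $1822.36

$1822.36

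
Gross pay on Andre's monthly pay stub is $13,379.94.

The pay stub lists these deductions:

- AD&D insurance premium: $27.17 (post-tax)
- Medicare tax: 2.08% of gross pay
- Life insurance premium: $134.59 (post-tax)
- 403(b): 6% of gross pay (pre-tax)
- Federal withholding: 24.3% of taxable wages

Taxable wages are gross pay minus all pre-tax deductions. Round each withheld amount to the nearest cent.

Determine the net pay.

$9,080.83

403(b): $13,379.94 × 0.06 = $802.80
Taxable wages = $13,379.94 − $802.80 = $12,577.14
Federal withholding: $12,577.14 × 0.243 = $3,056.25
Medicare tax: $13,379.94 × 0.0208 = $278.30
Life insurance premium: $134.59
AD&D insurance premium: $27.17
Total deductions = $802.80 + $3,056.25 + $278.30 + $134.59 + $27.17 = $4,299.11
Net pay = $13,379.94 − $4,299.11 = $9,080.83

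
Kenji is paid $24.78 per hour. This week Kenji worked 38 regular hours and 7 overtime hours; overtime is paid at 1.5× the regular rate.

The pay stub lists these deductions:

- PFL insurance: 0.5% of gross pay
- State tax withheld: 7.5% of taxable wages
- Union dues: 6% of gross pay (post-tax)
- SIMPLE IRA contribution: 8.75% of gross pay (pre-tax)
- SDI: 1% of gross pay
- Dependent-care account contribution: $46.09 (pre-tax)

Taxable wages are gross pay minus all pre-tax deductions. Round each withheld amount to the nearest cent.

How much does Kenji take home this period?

$881.65

Regular pay: 38 × $24.78 = $941.64
Overtime pay: 7 × $24.78 × 1.5 = $260.19
Gross pay = $941.64 + $260.19 = $1,201.83
SIMPLE IRA contribution: $1,201.83 × 0.0875 = $105.16
Dependent-care account contribution: $46.09
Pre-tax total = $105.16 + $46.09 = $151.25
Taxable wages = $1,201.83 − $151.25 = $1,050.58
State tax withheld: $1,050.58 × 0.075 = $78.79
SDI: $1,201.83 × 0.01 = $12.02
PFL insurance: $1,201.83 × 0.005 = $6.01
Union dues: $1,201.83 × 0.06 = $72.11
Total deductions = $105.16 + $46.09 + $78.79 + $12.02 + $6.01 + $72.11 = $320.18
Net pay = $1,201.83 − $320.18 = $881.65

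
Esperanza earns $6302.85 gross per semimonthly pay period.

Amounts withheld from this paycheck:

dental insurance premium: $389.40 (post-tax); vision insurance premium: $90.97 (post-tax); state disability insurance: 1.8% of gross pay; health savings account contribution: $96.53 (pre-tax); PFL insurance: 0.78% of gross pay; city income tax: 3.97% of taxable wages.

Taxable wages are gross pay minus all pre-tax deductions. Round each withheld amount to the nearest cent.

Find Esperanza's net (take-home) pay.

$5316.95

Health savings account contribution: $96.53
Taxable wages = $6302.85 − $96.53 = $6206.32
City income tax: $6206.32 × 0.0397 = $246.39
PFL insurance: $6302.85 × 0.0078 = $49.16
State disability insurance: $6302.85 × 0.018 = $113.45
Vision insurance premium: $90.97
Dental insurance premium: $389.40
Total deductions = $96.53 + $246.39 + $49.16 + $113.45 + $90.97 + $389.40 = $985.90
Net pay = $6302.85 − $985.90 = $5316.95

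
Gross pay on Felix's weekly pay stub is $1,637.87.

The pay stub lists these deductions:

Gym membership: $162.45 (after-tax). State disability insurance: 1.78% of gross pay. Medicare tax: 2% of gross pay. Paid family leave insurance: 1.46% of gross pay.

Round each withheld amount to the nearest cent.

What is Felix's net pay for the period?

Paid family leave insurance: $1,637.87 × 0.0146 = $23.91
State disability insurance: $1,637.87 × 0.0178 = $29.15
Medicare tax: $1,637.87 × 0.02 = $32.76
Gym membership: $162.45
Total deductions = $23.91 + $29.15 + $32.76 + $162.45 = $248.27
Net pay = $1,637.87 − $248.27 = $1,389.60

$1,389.60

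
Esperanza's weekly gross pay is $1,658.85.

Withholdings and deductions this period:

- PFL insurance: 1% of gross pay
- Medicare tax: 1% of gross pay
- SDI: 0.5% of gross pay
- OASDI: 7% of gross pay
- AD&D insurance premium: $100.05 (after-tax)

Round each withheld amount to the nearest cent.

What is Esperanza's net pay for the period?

$1,401.21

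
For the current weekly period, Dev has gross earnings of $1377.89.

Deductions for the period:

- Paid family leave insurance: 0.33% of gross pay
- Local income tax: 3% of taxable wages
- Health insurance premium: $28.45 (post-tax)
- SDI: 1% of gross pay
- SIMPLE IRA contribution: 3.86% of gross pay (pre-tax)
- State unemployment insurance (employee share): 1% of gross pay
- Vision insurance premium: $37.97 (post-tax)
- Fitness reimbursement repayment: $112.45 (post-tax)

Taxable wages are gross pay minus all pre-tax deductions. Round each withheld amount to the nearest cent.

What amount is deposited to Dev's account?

$1073.98

SIMPLE IRA contribution: $1377.89 × 0.0386 = $53.19
Taxable wages = $1377.89 − $53.19 = $1324.70
Local income tax: $1324.70 × 0.03 = $39.74
Paid family leave insurance: $1377.89 × 0.0033 = $4.55
SDI: $1377.89 × 0.01 = $13.78
State unemployment insurance (employee share): $1377.89 × 0.01 = $13.78
Fitness reimbursement repayment: $112.45
Health insurance premium: $28.45
Vision insurance premium: $37.97
Total deductions = $53.19 + $39.74 + $4.55 + $13.78 + $13.78 + $112.45 + $28.45 + $37.97 = $303.91
Net pay = $1377.89 − $303.91 = $1073.98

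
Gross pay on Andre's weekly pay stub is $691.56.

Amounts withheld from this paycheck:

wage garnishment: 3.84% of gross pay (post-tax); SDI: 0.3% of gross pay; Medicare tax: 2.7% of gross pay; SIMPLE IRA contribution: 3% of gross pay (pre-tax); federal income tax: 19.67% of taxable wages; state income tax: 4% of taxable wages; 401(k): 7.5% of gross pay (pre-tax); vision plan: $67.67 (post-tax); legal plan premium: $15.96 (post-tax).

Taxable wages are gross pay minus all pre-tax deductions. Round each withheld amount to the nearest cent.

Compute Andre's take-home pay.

401(k): $691.56 × 0.075 = $51.87
SIMPLE IRA contribution: $691.56 × 0.03 = $20.75
Pre-tax total = $51.87 + $20.75 = $72.62
Taxable wages = $691.56 − $72.62 = $618.94
State income tax: $618.94 × 0.04 = $24.76
Federal income tax: $618.94 × 0.1967 = $121.75
SDI: $691.56 × 0.003 = $2.07
Medicare tax: $691.56 × 0.027 = $18.67
Wage garnishment: $691.56 × 0.0384 = $26.56
Legal plan premium: $15.96
Vision plan: $67.67
Total deductions = $51.87 + $20.75 + $24.76 + $121.75 + $2.07 + $18.67 + $26.56 + $15.96 + $67.67 = $350.06
Net pay = $691.56 − $350.06 = $341.50

$341.50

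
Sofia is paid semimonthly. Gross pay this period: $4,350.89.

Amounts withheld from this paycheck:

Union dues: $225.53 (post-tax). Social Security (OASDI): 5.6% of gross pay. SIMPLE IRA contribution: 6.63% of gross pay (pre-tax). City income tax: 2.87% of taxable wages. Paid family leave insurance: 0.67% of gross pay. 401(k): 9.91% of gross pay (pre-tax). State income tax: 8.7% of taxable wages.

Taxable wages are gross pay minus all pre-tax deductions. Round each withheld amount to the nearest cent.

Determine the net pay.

SIMPLE IRA contribution: $4,350.89 × 0.0663 = $288.46
401(k): $4,350.89 × 0.0991 = $431.17
Pre-tax total = $288.46 + $431.17 = $719.63
Taxable wages = $4,350.89 − $719.63 = $3,631.26
State income tax: $3,631.26 × 0.087 = $315.92
City income tax: $3,631.26 × 0.0287 = $104.22
Paid family leave insurance: $4,350.89 × 0.0067 = $29.15
Social Security (OASDI): $4,350.89 × 0.056 = $243.65
Union dues: $225.53
Total deductions = $288.46 + $431.17 + $315.92 + $104.22 + $29.15 + $243.65 + $225.53 = $1,638.10
Net pay = $4,350.89 − $1,638.10 = $2,712.79

$2,712.79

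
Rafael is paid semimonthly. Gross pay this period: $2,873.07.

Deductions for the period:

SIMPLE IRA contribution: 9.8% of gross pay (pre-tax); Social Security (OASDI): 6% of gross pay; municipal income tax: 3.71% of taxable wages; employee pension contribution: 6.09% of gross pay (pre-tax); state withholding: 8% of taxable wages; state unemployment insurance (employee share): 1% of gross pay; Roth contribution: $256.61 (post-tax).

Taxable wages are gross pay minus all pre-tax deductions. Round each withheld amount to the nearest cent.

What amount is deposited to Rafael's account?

SIMPLE IRA contribution: $2,873.07 × 0.098 = $281.56
Employee pension contribution: $2,873.07 × 0.0609 = $174.97
Pre-tax total = $281.56 + $174.97 = $456.53
Taxable wages = $2,873.07 − $456.53 = $2,416.54
Municipal income tax: $2,416.54 × 0.0371 = $89.65
State withholding: $2,416.54 × 0.08 = $193.32
State unemployment insurance (employee share): $2,873.07 × 0.01 = $28.73
Social Security (OASDI): $2,873.07 × 0.06 = $172.38
Roth contribution: $256.61
Total deductions = $281.56 + $174.97 + $89.65 + $193.32 + $28.73 + $172.38 + $256.61 = $1,197.22
Net pay = $2,873.07 − $1,197.22 = $1,675.85

$1,675.85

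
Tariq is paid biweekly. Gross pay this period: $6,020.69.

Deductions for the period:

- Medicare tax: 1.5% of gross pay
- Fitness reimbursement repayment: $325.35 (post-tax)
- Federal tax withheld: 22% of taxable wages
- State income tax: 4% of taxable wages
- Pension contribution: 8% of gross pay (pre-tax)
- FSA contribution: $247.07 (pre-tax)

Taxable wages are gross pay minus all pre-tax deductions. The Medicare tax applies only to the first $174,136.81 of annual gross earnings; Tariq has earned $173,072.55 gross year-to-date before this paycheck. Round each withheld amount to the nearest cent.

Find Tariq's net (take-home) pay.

$3,574.74

Pension contribution: $6,020.69 × 0.08 = $481.66
FSA contribution: $247.07
Pre-tax total = $481.66 + $247.07 = $728.73
Taxable wages = $6,020.69 − $728.73 = $5,291.96
State income tax: $5,291.96 × 0.04 = $211.68
Federal tax withheld: $5,291.96 × 0.22 = $1,164.23
Medicare tax: only $174,136.81 − $173,072.55 = $1,064.26 of this check is subject → $1,064.26 × 0.015 = $15.96
Fitness reimbursement repayment: $325.35
Total deductions = $481.66 + $247.07 + $211.68 + $1,164.23 + $15.96 + $325.35 = $2,445.95
Net pay = $6,020.69 − $2,445.95 = $3,574.74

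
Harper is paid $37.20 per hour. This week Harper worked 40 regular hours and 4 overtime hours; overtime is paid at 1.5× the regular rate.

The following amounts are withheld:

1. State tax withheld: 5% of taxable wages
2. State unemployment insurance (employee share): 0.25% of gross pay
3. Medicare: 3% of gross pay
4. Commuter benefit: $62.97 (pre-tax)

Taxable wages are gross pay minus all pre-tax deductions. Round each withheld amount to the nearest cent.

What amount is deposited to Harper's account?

Regular pay: 40 × $37.20 = $1,488.00
Overtime pay: 4 × $37.20 × 1.5 = $223.20
Gross pay = $1,488.00 + $223.20 = $1,711.20
Commuter benefit: $62.97
Taxable wages = $1,711.20 − $62.97 = $1,648.23
State tax withheld: $1,648.23 × 0.05 = $82.41
Medicare: $1,711.20 × 0.03 = $51.34
State unemployment insurance (employee share): $1,711.20 × 0.0025 = $4.28
Total deductions = $62.97 + $82.41 + $51.34 + $4.28 = $201.00
Net pay = $1,711.20 − $201.00 = $1,510.20

$1,510.20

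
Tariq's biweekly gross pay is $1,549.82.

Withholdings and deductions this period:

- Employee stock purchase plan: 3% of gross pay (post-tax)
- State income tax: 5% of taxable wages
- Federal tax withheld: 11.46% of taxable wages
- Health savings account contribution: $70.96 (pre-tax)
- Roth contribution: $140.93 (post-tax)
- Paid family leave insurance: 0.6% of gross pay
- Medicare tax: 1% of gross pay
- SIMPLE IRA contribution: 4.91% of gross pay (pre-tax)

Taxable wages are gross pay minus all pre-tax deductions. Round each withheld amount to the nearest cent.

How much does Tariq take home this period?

SIMPLE IRA contribution: $1,549.82 × 0.0491 = $76.10
Health savings account contribution: $70.96
Pre-tax total = $76.10 + $70.96 = $147.06
Taxable wages = $1,549.82 − $147.06 = $1,402.76
Federal tax withheld: $1,402.76 × 0.1146 = $160.76
State income tax: $1,402.76 × 0.05 = $70.14
Medicare tax: $1,549.82 × 0.01 = $15.50
Paid family leave insurance: $1,549.82 × 0.006 = $9.30
Roth contribution: $140.93
Employee stock purchase plan: $1,549.82 × 0.03 = $46.49
Total deductions = $76.10 + $70.96 + $160.76 + $70.14 + $15.50 + $9.30 + $140.93 + $46.49 = $590.18
Net pay = $1,549.82 − $590.18 = $959.64

$959.64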